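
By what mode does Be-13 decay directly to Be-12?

ΔA = 12 − 13 = -1; ΔZ = 4 − 4 = +0.
A drops by 1 with Z unchanged — a neutron was emitted.

neutron emission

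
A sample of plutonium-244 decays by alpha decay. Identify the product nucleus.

Alpha decay: mass number changes by -4, atomic number by -2.
A: 244 − 4 = 240; Z: 94 − 2 = 92.
Z = 92 is uranium, so the daughter is uranium-240.

U-240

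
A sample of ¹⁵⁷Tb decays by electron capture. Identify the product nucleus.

Gd-157

Electron capture: mass number changes by +0, atomic number by -1.
A: 157 = 157; Z: 65 − 1 = 64.
Z = 64 is gadolinium, so the daughter is ¹⁵⁷Gd.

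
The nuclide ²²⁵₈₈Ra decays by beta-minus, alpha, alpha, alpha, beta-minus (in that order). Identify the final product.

Start: (A, Z) = (225, 88).
After β⁻: (225, 89).
After α: (221, 87).
After α: (217, 85).
After α: (213, 83).
After β⁻: (213, 84).
Z = 84 is polonium.

Po-213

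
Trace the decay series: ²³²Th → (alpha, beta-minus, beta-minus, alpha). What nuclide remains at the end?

Start: (A, Z) = (232, 90).
After α: (228, 88).
After β⁻: (228, 89).
After β⁻: (228, 90).
After α: (224, 88).
Z = 88 is radium.

Ra-224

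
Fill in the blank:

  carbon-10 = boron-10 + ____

positron

Conserve mass number: 10 = 10 + A, so A = 0.
Conserve atomic number: 6 = 5 + Z, so Z = 1.
A = 0 and Z = 1 is e⁺ — a positron.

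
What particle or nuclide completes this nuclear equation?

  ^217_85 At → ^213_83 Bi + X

alpha particle

Conserve mass number: 217 = 213 + A, so A = 4.
Conserve atomic number: 85 = 83 + Z, so Z = 2.
A = 4 and Z = 2 is ^4_2 He — an alpha particle.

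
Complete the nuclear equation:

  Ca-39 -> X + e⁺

K-39

Conserve mass number: 39 = A + 0, so A = 39.
Conserve atomic number: 20 = Z + 1, so Z = 19.
Z = 19 is potassium, so the species is K-39.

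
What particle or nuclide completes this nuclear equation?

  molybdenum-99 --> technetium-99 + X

Conserve mass number: 99 = 99 + A, so A = 0.
Conserve atomic number: 42 = 43 + Z, so Z = -1.
A = 0 and Z = -1 is e⁻ — a beta-minus particle.

beta-minus particle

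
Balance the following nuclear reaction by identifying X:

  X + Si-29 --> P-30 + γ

proton

Conserve mass number: A + 29 = 30 + 0, so A = 1.
Conserve atomic number: Z + 14 = 15 + 0, so Z = 1.
A = 1 and Z = 1 is H-1 — a proton.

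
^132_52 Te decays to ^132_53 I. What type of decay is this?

beta-minus decay

ΔA = 132 − 132 = 0; ΔZ = 53 − 52 = +1.
A is unchanged and Z rises by 1 — a neutron has become a proton (β⁻ decay).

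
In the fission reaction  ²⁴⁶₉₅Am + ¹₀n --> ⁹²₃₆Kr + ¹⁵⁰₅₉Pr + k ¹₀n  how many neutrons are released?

Conserve mass number: 247 = 92 + 150 + k, so k = 247 − 242 = 5.
Check atomic number: 95 = 36 + 59 + 0 = 95. ✓

5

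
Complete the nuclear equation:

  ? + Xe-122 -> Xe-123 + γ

Conserve mass number: A + 122 = 123 + 0, so A = 1.
Conserve atomic number: Z + 54 = 54 + 0, so Z = 0.
A = 1 and Z = 0 is n — a neutron.

neutron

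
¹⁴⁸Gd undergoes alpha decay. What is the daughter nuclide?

Alpha decay: mass number changes by -4, atomic number by -2.
A: 148 − 4 = 144; Z: 64 − 2 = 62.
Z = 62 is samarium, so the daughter is ¹⁴⁴Sm.

Sm-144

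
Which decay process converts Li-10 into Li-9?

neutron emission

ΔA = 9 − 10 = -1; ΔZ = 3 − 3 = +0.
A drops by 1 with Z unchanged — a neutron was emitted.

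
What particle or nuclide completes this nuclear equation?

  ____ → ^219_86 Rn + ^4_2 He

Ra-223

Conserve mass number: A = 219 + 4, so A = 223.
Conserve atomic number: Z = 86 + 2, so Z = 88.
Z = 88 is radium, so the species is ^223_88 Ra.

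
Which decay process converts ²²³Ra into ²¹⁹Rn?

alpha decay

ΔA = 219 − 223 = -4; ΔZ = 86 − 88 = -2.
A drops by 4 and Z drops by 2 — the signature of alpha emission.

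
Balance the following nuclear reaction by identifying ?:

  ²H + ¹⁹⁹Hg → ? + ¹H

Hg-200

Conserve mass number: 2 + 199 = A + 1, so A = 200.
Conserve atomic number: 1 + 80 = Z + 1, so Z = 80.
Z = 80 is mercury, so the species is ²⁰⁰Hg.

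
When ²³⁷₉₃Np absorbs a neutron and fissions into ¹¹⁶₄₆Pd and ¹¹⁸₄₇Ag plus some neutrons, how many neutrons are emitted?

Conserve mass number: 238 = 116 + 118 + k, so k = 238 − 234 = 4.
Check atomic number: 93 = 46 + 47 + 0 = 93. ✓

4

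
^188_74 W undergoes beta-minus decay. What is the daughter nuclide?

Beta-minus decay: mass number changes by +0, atomic number by +1.
A: 188 = 188; Z: 74 + 1 = 75.
Z = 75 is rhenium, so the daughter is ^188_75 Re.

Re-188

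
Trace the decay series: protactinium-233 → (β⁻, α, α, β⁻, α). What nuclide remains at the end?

Fr-221

Start: (A, Z) = (233, 91).
After β⁻: (233, 92).
After α: (229, 90).
After α: (225, 88).
After β⁻: (225, 89).
After α: (221, 87).
Z = 87 is francium.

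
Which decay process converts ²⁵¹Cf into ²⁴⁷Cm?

ΔA = 247 − 251 = -4; ΔZ = 96 − 98 = -2.
A drops by 4 and Z drops by 2 — the signature of alpha emission.

alpha decay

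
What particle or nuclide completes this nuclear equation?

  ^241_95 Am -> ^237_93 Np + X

Conserve mass number: 241 = 237 + A, so A = 4.
Conserve atomic number: 95 = 93 + Z, so Z = 2.
A = 4 and Z = 2 is ^4_2 He — an alpha particle.

alpha particle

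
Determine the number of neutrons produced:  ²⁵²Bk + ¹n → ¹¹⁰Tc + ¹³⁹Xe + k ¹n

Conserve mass number: 253 = 110 + 139 + k, so k = 253 − 249 = 4.
Check atomic number: 97 = 43 + 54 + 0 = 97. ✓

4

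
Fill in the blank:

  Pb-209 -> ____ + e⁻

Conserve mass number: 209 = A + 0, so A = 209.
Conserve atomic number: 82 = Z − 1, so Z = 83.
Z = 83 is bismuth, so the species is Bi-209.

Bi-209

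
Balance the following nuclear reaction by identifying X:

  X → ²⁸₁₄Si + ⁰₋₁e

Al-28

Conserve mass number: A = 28 + 0, so A = 28.
Conserve atomic number: Z = 14 − 1, so Z = 13.
Z = 13 is aluminium, so the species is ²⁸₁₃Al.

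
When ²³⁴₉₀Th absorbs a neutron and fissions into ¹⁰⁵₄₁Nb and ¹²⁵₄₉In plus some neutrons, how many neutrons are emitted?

5

Conserve mass number: 235 = 105 + 125 + k, so k = 235 − 230 = 5.
Check atomic number: 90 = 41 + 49 + 0 = 90. ✓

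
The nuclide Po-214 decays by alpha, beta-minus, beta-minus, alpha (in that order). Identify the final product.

Start: (A, Z) = (214, 84).
After α: (210, 82).
After β⁻: (210, 83).
After β⁻: (210, 84).
After α: (206, 82).
Z = 82 is lead.

Pb-206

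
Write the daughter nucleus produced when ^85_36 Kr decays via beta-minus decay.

Beta-minus decay: mass number changes by +0, atomic number by +1.
A: 85 = 85; Z: 36 + 1 = 37.
Z = 37 is rubidium, so the daughter is ^85_37 Rb.

Rb-85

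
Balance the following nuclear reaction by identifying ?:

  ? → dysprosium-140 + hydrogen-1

Ho-141

Conserve mass number: A = 140 + 1, so A = 141.
Conserve atomic number: Z = 66 + 1, so Z = 67.
Z = 67 is holmium, so the species is holmium-141.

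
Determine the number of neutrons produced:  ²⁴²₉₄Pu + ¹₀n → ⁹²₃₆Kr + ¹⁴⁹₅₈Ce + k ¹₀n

2

Conserve mass number: 243 = 92 + 149 + k, so k = 243 − 241 = 2.
Check atomic number: 94 = 36 + 58 + 0 = 94. ✓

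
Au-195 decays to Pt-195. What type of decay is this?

beta-plus decay or electron capture

ΔA = 195 − 195 = 0; ΔZ = 78 − 79 = -1.
A is unchanged and Z drops by 1 — a proton has become a neutron (β⁺ emission or electron capture).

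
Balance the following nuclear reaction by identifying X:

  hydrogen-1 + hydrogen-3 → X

He-4

Conserve mass number: 1 + 3 = A, so A = 4.
Conserve atomic number: 1 + 1 = Z, so Z = 2.
A = 4 and Z = 2 is helium-4 — an alpha particle.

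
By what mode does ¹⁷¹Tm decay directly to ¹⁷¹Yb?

ΔA = 171 − 171 = 0; ΔZ = 70 − 69 = +1.
A is unchanged and Z rises by 1 — a neutron has become a proton (β⁻ decay).

beta-minus decay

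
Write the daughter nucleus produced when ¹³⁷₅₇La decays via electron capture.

Electron capture: mass number changes by +0, atomic number by -1.
A: 137 = 137; Z: 57 − 1 = 56.
Z = 56 is barium, so the daughter is ¹³⁷₅₆Ba.

Ba-137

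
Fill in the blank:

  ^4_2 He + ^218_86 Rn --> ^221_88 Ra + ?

neutron

Conserve mass number: 4 + 218 = 221 + A, so A = 1.
Conserve atomic number: 2 + 86 = 88 + Z, so Z = 0.
A = 1 and Z = 0 is ^1_0 n — a neutron.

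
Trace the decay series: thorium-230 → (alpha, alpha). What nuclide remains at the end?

Start: (A, Z) = (230, 90).
After α: (226, 88).
After α: (222, 86).
Z = 86 is radon.

Rn-222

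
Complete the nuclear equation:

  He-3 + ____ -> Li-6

Conserve mass number: 3 + A = 6, so A = 3.
Conserve atomic number: 2 + Z = 3, so Z = 1.
A = 3 and Z = 1 is H-3 — a triton.

triton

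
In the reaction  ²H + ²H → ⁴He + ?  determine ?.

Conserve mass number: 2 + 2 = 4 + A, so A = 0.
Conserve atomic number: 1 + 1 = 2 + Z, so Z = 0.
A = 0 and Z = 0 is γ — a gamma ray.

gamma ray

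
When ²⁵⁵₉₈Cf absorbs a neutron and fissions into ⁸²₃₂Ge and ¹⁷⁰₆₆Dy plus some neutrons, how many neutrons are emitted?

4

Conserve mass number: 256 = 82 + 170 + k, so k = 256 − 252 = 4.
Check atomic number: 98 = 32 + 66 + 0 = 98. ✓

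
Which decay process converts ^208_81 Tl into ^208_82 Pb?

ΔA = 208 − 208 = 0; ΔZ = 82 − 81 = +1.
A is unchanged and Z rises by 1 — a neutron has become a proton (β⁻ decay).

beta-minus decay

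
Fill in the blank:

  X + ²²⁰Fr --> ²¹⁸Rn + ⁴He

deuteron

Conserve mass number: A + 220 = 218 + 4, so A = 2.
Conserve atomic number: Z + 87 = 86 + 2, so Z = 1.
A = 2 and Z = 1 is ²H — a deuteron.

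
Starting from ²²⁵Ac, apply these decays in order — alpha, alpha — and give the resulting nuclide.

At-217

Start: (A, Z) = (225, 89).
After α: (221, 87).
After α: (217, 85).
Z = 85 is astatine.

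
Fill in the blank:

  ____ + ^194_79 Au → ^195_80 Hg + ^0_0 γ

proton

Conserve mass number: A + 194 = 195 + 0, so A = 1.
Conserve atomic number: Z + 79 = 80 + 0, so Z = 1.
A = 1 and Z = 1 is ^1_1 H — a proton.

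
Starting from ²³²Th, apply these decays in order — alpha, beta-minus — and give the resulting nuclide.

Ac-228

Start: (A, Z) = (232, 90).
After α: (228, 88).
After β⁻: (228, 89).
Z = 89 is actinium.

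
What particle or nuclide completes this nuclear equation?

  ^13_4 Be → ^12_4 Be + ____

Conserve mass number: 13 = 12 + A, so A = 1.
Conserve atomic number: 4 = 4 + Z, so Z = 0.
A = 1 and Z = 0 is ^1_0 n — a neutron.

neutron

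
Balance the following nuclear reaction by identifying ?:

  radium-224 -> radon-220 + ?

Conserve mass number: 224 = 220 + A, so A = 4.
Conserve atomic number: 88 = 86 + Z, so Z = 2.
A = 4 and Z = 2 is helium-4 — an alpha particle.

alpha particle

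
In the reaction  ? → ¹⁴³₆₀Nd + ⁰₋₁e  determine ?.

Conserve mass number: A = 143 + 0, so A = 143.
Conserve atomic number: Z = 60 − 1, so Z = 59.
Z = 59 is praseodymium, so the species is ¹⁴³₅₉Pr.

Pr-143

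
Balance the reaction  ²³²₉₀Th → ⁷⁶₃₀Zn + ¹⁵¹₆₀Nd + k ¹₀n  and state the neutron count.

Conserve mass number: 232 = 76 + 151 + k, so k = 232 − 227 = 5.
Check atomic number: 90 = 30 + 60 + 0 = 90. ✓

5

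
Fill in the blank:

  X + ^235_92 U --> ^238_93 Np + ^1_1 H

alpha particle

Conserve mass number: A + 235 = 238 + 1, so A = 4.
Conserve atomic number: Z + 92 = 93 + 1, so Z = 2.
A = 4 and Z = 2 is ^4_2 He — an alpha particle.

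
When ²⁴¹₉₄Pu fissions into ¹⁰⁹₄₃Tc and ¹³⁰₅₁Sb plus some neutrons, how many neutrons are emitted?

Conserve mass number: 241 = 109 + 130 + k, so k = 241 − 239 = 2.
Check atomic number: 94 = 43 + 51 + 0 = 94. ✓

2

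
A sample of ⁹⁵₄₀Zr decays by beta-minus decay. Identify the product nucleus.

Beta-minus decay: mass number changes by +0, atomic number by +1.
A: 95 = 95; Z: 40 + 1 = 41.
Z = 41 is niobium, so the daughter is ⁹⁵₄₁Nb.

Nb-95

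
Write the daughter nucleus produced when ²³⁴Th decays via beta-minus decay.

Pa-234

Beta-minus decay: mass number changes by +0, atomic number by +1.
A: 234 = 234; Z: 90 + 1 = 91.
Z = 91 is protactinium, so the daughter is ²³⁴Pa.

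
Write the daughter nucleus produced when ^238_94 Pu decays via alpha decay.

Alpha decay: mass number changes by -4, atomic number by -2.
A: 238 − 4 = 234; Z: 94 − 2 = 92.
Z = 92 is uranium, so the daughter is ^234_92 U.

U-234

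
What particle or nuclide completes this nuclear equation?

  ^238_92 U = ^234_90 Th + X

alpha particle

Conserve mass number: 238 = 234 + A, so A = 4.
Conserve atomic number: 92 = 90 + Z, so Z = 2.
A = 4 and Z = 2 is ^4_2 He — an alpha particle.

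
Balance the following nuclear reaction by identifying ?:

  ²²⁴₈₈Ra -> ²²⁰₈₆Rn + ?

alpha particle

Conserve mass number: 224 = 220 + A, so A = 4.
Conserve atomic number: 88 = 86 + Z, so Z = 2.
A = 4 and Z = 2 is ⁴₂He — an alpha particle.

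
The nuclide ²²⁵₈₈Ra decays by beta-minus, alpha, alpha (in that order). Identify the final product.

Start: (A, Z) = (225, 88).
After β⁻: (225, 89).
After α: (221, 87).
After α: (217, 85).
Z = 85 is astatine.

At-217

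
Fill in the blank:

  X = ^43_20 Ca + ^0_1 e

Conserve mass number: A = 43 + 0, so A = 43.
Conserve atomic number: Z = 20 + 1, so Z = 21.
Z = 21 is scandium, so the species is ^43_21 Sc.

Sc-43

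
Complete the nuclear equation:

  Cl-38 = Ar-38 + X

Conserve mass number: 38 = 38 + A, so A = 0.
Conserve atomic number: 17 = 18 + Z, so Z = -1.
A = 0 and Z = -1 is e⁻ — a beta-minus particle.

beta-minus particle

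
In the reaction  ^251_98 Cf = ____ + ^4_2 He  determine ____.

Cm-247

Conserve mass number: 251 = A + 4, so A = 247.
Conserve atomic number: 98 = Z + 2, so Z = 96.
Z = 96 is curium, so the species is ^247_96 Cm.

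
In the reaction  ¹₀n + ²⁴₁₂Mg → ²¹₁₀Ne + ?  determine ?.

Conserve mass number: 1 + 24 = 21 + A, so A = 4.
Conserve atomic number: 0 + 12 = 10 + Z, so Z = 2.
A = 4 and Z = 2 is ⁴₂He — an alpha particle.

alpha particle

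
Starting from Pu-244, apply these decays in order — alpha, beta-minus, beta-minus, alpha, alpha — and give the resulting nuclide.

Th-232

Start: (A, Z) = (244, 94).
After α: (240, 92).
After β⁻: (240, 93).
After β⁻: (240, 94).
After α: (236, 92).
After α: (232, 90).
Z = 90 is thorium.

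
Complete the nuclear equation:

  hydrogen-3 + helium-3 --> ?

Li-6

Conserve mass number: 3 + 3 = A, so A = 6.
Conserve atomic number: 1 + 2 = Z, so Z = 3.
Z = 3 is lithium, so the species is lithium-6.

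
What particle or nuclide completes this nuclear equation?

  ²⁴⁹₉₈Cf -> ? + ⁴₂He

Cm-245

Conserve mass number: 249 = A + 4, so A = 245.
Conserve atomic number: 98 = Z + 2, so Z = 96.
Z = 96 is curium, so the species is ²⁴⁵₉₆Cm.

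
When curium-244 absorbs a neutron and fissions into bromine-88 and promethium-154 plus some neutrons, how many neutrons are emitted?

3

Conserve mass number: 245 = 88 + 154 + k, so k = 245 − 242 = 3.
Check atomic number: 96 = 35 + 61 + 0 = 96. ✓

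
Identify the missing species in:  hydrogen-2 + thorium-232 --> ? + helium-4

Conserve mass number: 2 + 232 = A + 4, so A = 230.
Conserve atomic number: 1 + 90 = Z + 2, so Z = 89.
Z = 89 is actinium, so the species is actinium-230.

Ac-230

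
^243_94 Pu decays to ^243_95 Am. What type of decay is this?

beta-minus decay

ΔA = 243 − 243 = 0; ΔZ = 95 − 94 = +1.
A is unchanged and Z rises by 1 — a neutron has become a proton (β⁻ decay).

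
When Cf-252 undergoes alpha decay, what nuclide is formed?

Alpha decay: mass number changes by -4, atomic number by -2.
A: 252 − 4 = 248; Z: 98 − 2 = 96.
Z = 96 is curium, so the daughter is Cm-248.

Cm-248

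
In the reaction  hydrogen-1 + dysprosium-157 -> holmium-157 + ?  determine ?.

neutron

Conserve mass number: 1 + 157 = 157 + A, so A = 1.
Conserve atomic number: 1 + 66 = 67 + Z, so Z = 0.
A = 1 and Z = 0 is neutron — a neutron.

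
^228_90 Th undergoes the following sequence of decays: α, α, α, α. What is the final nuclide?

Start: (A, Z) = (228, 90).
After α: (224, 88).
After α: (220, 86).
After α: (216, 84).
After α: (212, 82).
Z = 82 is lead.

Pb-212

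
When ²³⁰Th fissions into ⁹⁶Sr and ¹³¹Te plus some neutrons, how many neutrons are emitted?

Conserve mass number: 230 = 96 + 131 + k, so k = 230 − 227 = 3.
Check atomic number: 90 = 38 + 52 + 0 = 90. ✓

3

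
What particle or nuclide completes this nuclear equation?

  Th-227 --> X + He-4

Ra-223

Conserve mass number: 227 = A + 4, so A = 223.
Conserve atomic number: 90 = Z + 2, so Z = 88.
Z = 88 is radium, so the species is Ra-223.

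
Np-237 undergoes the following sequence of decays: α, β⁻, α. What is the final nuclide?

Th-229

Start: (A, Z) = (237, 93).
After α: (233, 91).
After β⁻: (233, 92).
After α: (229, 90).
Z = 90 is thorium.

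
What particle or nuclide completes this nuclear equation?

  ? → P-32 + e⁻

Si-32

Conserve mass number: A = 32 + 0, so A = 32.
Conserve atomic number: Z = 15 − 1, so Z = 14.
Z = 14 is silicon, so the species is Si-32.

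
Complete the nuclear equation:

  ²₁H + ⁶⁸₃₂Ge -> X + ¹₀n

Conserve mass number: 2 + 68 = A + 1, so A = 69.
Conserve atomic number: 1 + 32 = Z + 0, so Z = 33.
Z = 33 is arsenic, so the species is ⁶⁹₃₃As.

As-69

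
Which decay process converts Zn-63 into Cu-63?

beta-plus decay or electron capture

ΔA = 63 − 63 = 0; ΔZ = 29 − 30 = -1.
A is unchanged and Z drops by 1 — a proton has become a neutron (β⁺ emission or electron capture).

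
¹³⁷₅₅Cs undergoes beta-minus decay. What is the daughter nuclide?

Ba-137

Beta-minus decay: mass number changes by +0, atomic number by +1.
A: 137 = 137; Z: 55 + 1 = 56.
Z = 56 is barium, so the daughter is ¹³⁷₅₆Ba.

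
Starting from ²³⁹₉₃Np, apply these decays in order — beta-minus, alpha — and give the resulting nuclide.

Start: (A, Z) = (239, 93).
After β⁻: (239, 94).
After α: (235, 92).
Z = 92 is uranium.

U-235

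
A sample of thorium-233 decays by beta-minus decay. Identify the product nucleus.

Beta-minus decay: mass number changes by +0, atomic number by +1.
A: 233 = 233; Z: 90 + 1 = 91.
Z = 91 is protactinium, so the daughter is protactinium-233.

Pa-233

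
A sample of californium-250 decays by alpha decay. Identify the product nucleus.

Cm-246

Alpha decay: mass number changes by -4, atomic number by -2.
A: 250 − 4 = 246; Z: 98 − 2 = 96.
Z = 96 is curium, so the daughter is curium-246.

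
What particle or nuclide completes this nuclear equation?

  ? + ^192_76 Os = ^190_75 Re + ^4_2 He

deuteron

Conserve mass number: A + 192 = 190 + 4, so A = 2.
Conserve atomic number: Z + 76 = 75 + 2, so Z = 1.
A = 2 and Z = 1 is ^2_1 H — a deuteron.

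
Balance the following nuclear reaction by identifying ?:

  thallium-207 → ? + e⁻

Pb-207

Conserve mass number: 207 = A + 0, so A = 207.
Conserve atomic number: 81 = Z − 1, so Z = 82.
Z = 82 is lead, so the species is lead-207.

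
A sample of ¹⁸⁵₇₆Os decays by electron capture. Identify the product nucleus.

Electron capture: mass number changes by +0, atomic number by -1.
A: 185 = 185; Z: 76 − 1 = 75.
Z = 75 is rhenium, so the daughter is ¹⁸⁵₇₅Re.

Re-185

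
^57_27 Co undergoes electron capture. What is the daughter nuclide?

Fe-57

Electron capture: mass number changes by +0, atomic number by -1.
A: 57 = 57; Z: 27 − 1 = 26.
Z = 26 is iron, so the daughter is ^57_26 Fe.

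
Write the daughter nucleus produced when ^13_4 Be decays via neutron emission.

Neutron emission: mass number changes by -1, atomic number by +0.
A: 13 − 1 = 12; Z: 4 = 4.
Z = 4 is beryllium, so the daughter is ^12_4 Be.

Be-12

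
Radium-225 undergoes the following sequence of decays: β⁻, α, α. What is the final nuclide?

Start: (A, Z) = (225, 88).
After β⁻: (225, 89).
After α: (221, 87).
After α: (217, 85).
Z = 85 is astatine.

At-217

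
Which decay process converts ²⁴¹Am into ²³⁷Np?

ΔA = 237 − 241 = -4; ΔZ = 93 − 95 = -2.
A drops by 4 and Z drops by 2 — the signature of alpha emission.

alpha decay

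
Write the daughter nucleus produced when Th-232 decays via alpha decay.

Alpha decay: mass number changes by -4, atomic number by -2.
A: 232 − 4 = 228; Z: 90 − 2 = 88.
Z = 88 is radium, so the daughter is Ra-228.

Ra-228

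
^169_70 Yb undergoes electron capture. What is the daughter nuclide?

Electron capture: mass number changes by +0, atomic number by -1.
A: 169 = 169; Z: 70 − 1 = 69.
Z = 69 is thulium, so the daughter is ^169_69 Tm.

Tm-169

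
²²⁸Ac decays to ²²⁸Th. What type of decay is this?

ΔA = 228 − 228 = 0; ΔZ = 90 − 89 = +1.
A is unchanged and Z rises by 1 — a neutron has become a proton (β⁻ decay).

beta-minus decay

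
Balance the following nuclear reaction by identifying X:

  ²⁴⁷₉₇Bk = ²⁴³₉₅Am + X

alpha particle

Conserve mass number: 247 = 243 + A, so A = 4.
Conserve atomic number: 97 = 95 + Z, so Z = 2.
A = 4 and Z = 2 is ⁴₂He — an alpha particle.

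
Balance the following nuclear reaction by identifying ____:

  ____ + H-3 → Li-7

Conserve mass number: A + 3 = 7, so A = 4.
Conserve atomic number: Z + 1 = 3, so Z = 2.
A = 4 and Z = 2 is He-4 — an alpha particle.

alpha particle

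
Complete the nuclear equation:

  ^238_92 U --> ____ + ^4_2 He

Th-234

Conserve mass number: 238 = A + 4, so A = 234.
Conserve atomic number: 92 = Z + 2, so Z = 90.
Z = 90 is thorium, so the species is ^234_90 Th.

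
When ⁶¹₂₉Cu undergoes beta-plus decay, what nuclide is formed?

Beta-plus decay: mass number changes by +0, atomic number by -1.
A: 61 = 61; Z: 29 − 1 = 28.
Z = 28 is nickel, so the daughter is ⁶¹₂₈Ni.

Ni-61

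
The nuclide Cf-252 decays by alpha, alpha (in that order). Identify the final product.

Start: (A, Z) = (252, 98).
After α: (248, 96).
After α: (244, 94).
Z = 94 is plutonium.

Pu-244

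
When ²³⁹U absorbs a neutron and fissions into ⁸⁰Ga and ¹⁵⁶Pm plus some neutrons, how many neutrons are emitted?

4

Conserve mass number: 240 = 80 + 156 + k, so k = 240 − 236 = 4.
Check atomic number: 92 = 31 + 61 + 0 = 92. ✓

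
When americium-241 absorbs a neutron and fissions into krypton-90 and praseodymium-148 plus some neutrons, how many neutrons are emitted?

4

Conserve mass number: 242 = 90 + 148 + k, so k = 242 − 238 = 4.
Check atomic number: 95 = 36 + 59 + 0 = 95. ✓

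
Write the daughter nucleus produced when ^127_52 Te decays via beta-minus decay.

Beta-minus decay: mass number changes by +0, atomic number by +1.
A: 127 = 127; Z: 52 + 1 = 53.
Z = 53 is iodine, so the daughter is ^127_53 I.

I-127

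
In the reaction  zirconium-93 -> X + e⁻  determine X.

Nb-93

Conserve mass number: 93 = A + 0, so A = 93.
Conserve atomic number: 40 = Z − 1, so Z = 41.
Z = 41 is niobium, so the species is niobium-93.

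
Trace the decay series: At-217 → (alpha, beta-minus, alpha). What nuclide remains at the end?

Start: (A, Z) = (217, 85).
After α: (213, 83).
After β⁻: (213, 84).
After α: (209, 82).
Z = 82 is lead.

Pb-209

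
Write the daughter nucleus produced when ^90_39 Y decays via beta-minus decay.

Zr-90

Beta-minus decay: mass number changes by +0, atomic number by +1.
A: 90 = 90; Z: 39 + 1 = 40.
Z = 40 is zirconium, so the daughter is ^90_40 Zr.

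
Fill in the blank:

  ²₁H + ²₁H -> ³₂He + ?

neutron

Conserve mass number: 2 + 2 = 3 + A, so A = 1.
Conserve atomic number: 1 + 1 = 2 + Z, so Z = 0.
A = 1 and Z = 0 is ¹₀n — a neutron.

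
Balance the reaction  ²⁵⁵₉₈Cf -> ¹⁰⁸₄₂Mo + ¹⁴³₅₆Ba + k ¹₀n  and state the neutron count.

4

Conserve mass number: 255 = 108 + 143 + k, so k = 255 − 251 = 4.
Check atomic number: 98 = 42 + 56 + 0 = 98. ✓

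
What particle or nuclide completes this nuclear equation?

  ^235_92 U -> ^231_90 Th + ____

Conserve mass number: 235 = 231 + A, so A = 4.
Conserve atomic number: 92 = 90 + Z, so Z = 2.
A = 4 and Z = 2 is ^4_2 He — an alpha particle.

alpha particle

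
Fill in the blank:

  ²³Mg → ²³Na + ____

positron

Conserve mass number: 23 = 23 + A, so A = 0.
Conserve atomic number: 12 = 11 + Z, so Z = 1.
A = 0 and Z = 1 is e⁺ — a positron.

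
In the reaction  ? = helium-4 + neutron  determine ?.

Conserve mass number: A = 4 + 1, so A = 5.
Conserve atomic number: Z = 2 + 0, so Z = 2.
Z = 2 is helium, so the species is helium-5.

He-5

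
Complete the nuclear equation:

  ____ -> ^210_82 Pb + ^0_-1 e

Conserve mass number: A = 210 + 0, so A = 210.
Conserve atomic number: Z = 82 − 1, so Z = 81.
Z = 81 is thallium, so the species is ^210_81 Tl.

Tl-210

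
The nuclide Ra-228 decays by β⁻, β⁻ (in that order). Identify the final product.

Start: (A, Z) = (228, 88).
After β⁻: (228, 89).
After β⁻: (228, 90).
Z = 90 is thorium.

Th-228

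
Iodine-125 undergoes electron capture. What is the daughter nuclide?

Te-125

Electron capture: mass number changes by +0, atomic number by -1.
A: 125 = 125; Z: 53 − 1 = 52.
Z = 52 is tellurium, so the daughter is tellurium-125.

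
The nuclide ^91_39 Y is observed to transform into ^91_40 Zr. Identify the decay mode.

ΔA = 91 − 91 = 0; ΔZ = 40 − 39 = +1.
A is unchanged and Z rises by 1 — a neutron has become a proton (β⁻ decay).

beta-minus decay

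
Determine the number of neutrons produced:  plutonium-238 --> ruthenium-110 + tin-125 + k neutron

3

Conserve mass number: 238 = 110 + 125 + k, so k = 238 − 235 = 3.
Check atomic number: 94 = 44 + 50 + 0 = 94. ✓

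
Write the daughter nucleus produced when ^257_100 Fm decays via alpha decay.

Alpha decay: mass number changes by -4, atomic number by -2.
A: 257 − 4 = 253; Z: 100 − 2 = 98.
Z = 98 is californium, so the daughter is ^253_98 Cf.

Cf-253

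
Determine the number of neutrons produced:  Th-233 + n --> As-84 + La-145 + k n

5

Conserve mass number: 234 = 84 + 145 + k, so k = 234 − 229 = 5.
Check atomic number: 90 = 33 + 57 + 0 = 90. ✓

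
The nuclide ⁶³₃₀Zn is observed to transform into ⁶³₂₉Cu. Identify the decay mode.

beta-plus decay or electron capture

ΔA = 63 − 63 = 0; ΔZ = 29 − 30 = -1.
A is unchanged and Z drops by 1 — a proton has become a neutron (β⁺ emission or electron capture).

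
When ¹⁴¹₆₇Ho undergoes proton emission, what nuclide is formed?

Dy-140

Proton emission: mass number changes by -1, atomic number by -1.
A: 141 − 1 = 140; Z: 67 − 1 = 66.
Z = 66 is dysprosium, so the daughter is ¹⁴⁰₆₆Dy.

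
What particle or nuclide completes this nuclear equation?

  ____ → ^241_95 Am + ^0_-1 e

Pu-241

Conserve mass number: A = 241 + 0, so A = 241.
Conserve atomic number: Z = 95 − 1, so Z = 94.
Z = 94 is plutonium, so the species is ^241_94 Pu.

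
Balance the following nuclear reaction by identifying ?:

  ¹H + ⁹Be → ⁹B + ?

Conserve mass number: 1 + 9 = 9 + A, so A = 1.
Conserve atomic number: 1 + 4 = 5 + Z, so Z = 0.
A = 1 and Z = 0 is ¹n — a neutron.

neutron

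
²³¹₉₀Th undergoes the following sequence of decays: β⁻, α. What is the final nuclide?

Ac-227

Start: (A, Z) = (231, 90).
After β⁻: (231, 91).
After α: (227, 89).
Z = 89 is actinium.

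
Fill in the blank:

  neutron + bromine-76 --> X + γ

Conserve mass number: 1 + 76 = A + 0, so A = 77.
Conserve atomic number: 0 + 35 = Z + 0, so Z = 35.
Z = 35 is bromine, so the species is bromine-77.

Br-77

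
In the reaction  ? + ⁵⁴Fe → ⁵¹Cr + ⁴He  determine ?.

Conserve mass number: A + 54 = 51 + 4, so A = 1.
Conserve atomic number: Z + 26 = 24 + 2, so Z = 0.
A = 1 and Z = 0 is ¹n — a neutron.

neutron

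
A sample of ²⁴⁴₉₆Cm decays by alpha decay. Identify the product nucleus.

Alpha decay: mass number changes by -4, atomic number by -2.
A: 244 − 4 = 240; Z: 96 − 2 = 94.
Z = 94 is plutonium, so the daughter is ²⁴⁰₉₄Pu.

Pu-240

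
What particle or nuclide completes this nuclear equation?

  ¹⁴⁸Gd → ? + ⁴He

Conserve mass number: 148 = A + 4, so A = 144.
Conserve atomic number: 64 = Z + 2, so Z = 62.
Z = 62 is samarium, so the species is ¹⁴⁴Sm.

Sm-144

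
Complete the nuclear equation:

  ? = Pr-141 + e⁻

Conserve mass number: A = 141 + 0, so A = 141.
Conserve atomic number: Z = 59 − 1, so Z = 58.
Z = 58 is cerium, so the species is Ce-141.

Ce-141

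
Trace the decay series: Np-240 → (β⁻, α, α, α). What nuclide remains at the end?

Start: (A, Z) = (240, 93).
After β⁻: (240, 94).
After α: (236, 92).
After α: (232, 90).
After α: (228, 88).
Z = 88 is radium.

Ra-228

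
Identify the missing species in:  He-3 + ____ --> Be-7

alpha particle

Conserve mass number: 3 + A = 7, so A = 4.
Conserve atomic number: 2 + Z = 4, so Z = 2.
A = 4 and Z = 2 is He-4 — an alpha particle.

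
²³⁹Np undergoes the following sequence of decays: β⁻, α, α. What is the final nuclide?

Start: (A, Z) = (239, 93).
After β⁻: (239, 94).
After α: (235, 92).
After α: (231, 90).
Z = 90 is thorium.

Th-231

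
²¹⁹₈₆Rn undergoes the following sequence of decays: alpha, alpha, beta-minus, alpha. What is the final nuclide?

Tl-207

Start: (A, Z) = (219, 86).
After α: (215, 84).
After α: (211, 82).
After β⁻: (211, 83).
After α: (207, 81).
Z = 81 is thallium.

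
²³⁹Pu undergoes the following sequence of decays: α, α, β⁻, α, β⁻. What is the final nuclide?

Th-227

Start: (A, Z) = (239, 94).
After α: (235, 92).
After α: (231, 90).
After β⁻: (231, 91).
After α: (227, 89).
After β⁻: (227, 90).
Z = 90 is thorium.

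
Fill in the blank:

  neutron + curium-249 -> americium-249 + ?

Conserve mass number: 1 + 249 = 249 + A, so A = 1.
Conserve atomic number: 0 + 96 = 95 + Z, so Z = 1.
A = 1 and Z = 1 is hydrogen-1 — a proton.

proton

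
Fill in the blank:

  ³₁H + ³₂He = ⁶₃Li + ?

Conserve mass number: 3 + 3 = 6 + A, so A = 0.
Conserve atomic number: 1 + 2 = 3 + Z, so Z = 0.
A = 0 and Z = 0 is ⁰₀γ — a gamma ray.

gamma ray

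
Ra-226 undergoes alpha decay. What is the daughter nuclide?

Alpha decay: mass number changes by -4, atomic number by -2.
A: 226 − 4 = 222; Z: 88 − 2 = 86.
Z = 86 is radon, so the daughter is Rn-222.

Rn-222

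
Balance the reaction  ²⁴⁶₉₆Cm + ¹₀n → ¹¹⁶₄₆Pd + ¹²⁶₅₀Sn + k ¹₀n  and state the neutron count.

5

Conserve mass number: 247 = 116 + 126 + k, so k = 247 − 242 = 5.
Check atomic number: 96 = 46 + 50 + 0 = 96. ✓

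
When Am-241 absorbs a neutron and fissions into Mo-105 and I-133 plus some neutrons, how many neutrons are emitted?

Conserve mass number: 242 = 105 + 133 + k, so k = 242 − 238 = 4.
Check atomic number: 95 = 42 + 53 + 0 = 95. ✓

4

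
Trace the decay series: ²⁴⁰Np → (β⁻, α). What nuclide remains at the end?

Start: (A, Z) = (240, 93).
After β⁻: (240, 94).
After α: (236, 92).
Z = 92 is uranium.

U-236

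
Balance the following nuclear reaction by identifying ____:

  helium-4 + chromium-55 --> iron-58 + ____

Conserve mass number: 4 + 55 = 58 + A, so A = 1.
Conserve atomic number: 2 + 24 = 26 + Z, so Z = 0.
A = 1 and Z = 0 is neutron — a neutron.

neutron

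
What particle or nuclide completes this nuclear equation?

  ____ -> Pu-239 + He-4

Cm-243

Conserve mass number: A = 239 + 4, so A = 243.
Conserve atomic number: Z = 94 + 2, so Z = 96.
Z = 96 is curium, so the species is Cm-243.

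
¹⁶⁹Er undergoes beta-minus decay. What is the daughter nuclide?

Tm-169

Beta-minus decay: mass number changes by +0, atomic number by +1.
A: 169 = 169; Z: 68 + 1 = 69.
Z = 69 is thulium, so the daughter is ¹⁶⁹Tm.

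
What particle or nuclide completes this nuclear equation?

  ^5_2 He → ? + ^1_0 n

He-4

Conserve mass number: 5 = A + 1, so A = 4.
Conserve atomic number: 2 = Z + 0, so Z = 2.
A = 4 and Z = 2 is ^4_2 He — an alpha particle.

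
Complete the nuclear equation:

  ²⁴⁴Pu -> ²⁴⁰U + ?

Conserve mass number: 244 = 240 + A, so A = 4.
Conserve atomic number: 94 = 92 + Z, so Z = 2.
A = 4 and Z = 2 is ⁴He — an alpha particle.

alpha particle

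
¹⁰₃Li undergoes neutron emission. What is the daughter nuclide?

Neutron emission: mass number changes by -1, atomic number by +0.
A: 10 − 1 = 9; Z: 3 = 3.
Z = 3 is lithium, so the daughter is ⁹₃Li.

Li-9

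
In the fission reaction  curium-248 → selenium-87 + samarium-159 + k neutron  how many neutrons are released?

2

Conserve mass number: 248 = 87 + 159 + k, so k = 248 − 246 = 2.
Check atomic number: 96 = 34 + 62 + 0 = 96. ✓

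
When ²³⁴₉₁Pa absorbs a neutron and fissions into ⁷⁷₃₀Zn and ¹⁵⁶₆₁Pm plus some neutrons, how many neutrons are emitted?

Conserve mass number: 235 = 77 + 156 + k, so k = 235 − 233 = 2.
Check atomic number: 91 = 30 + 61 + 0 = 91. ✓

2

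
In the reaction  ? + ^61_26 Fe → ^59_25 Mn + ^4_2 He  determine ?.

Conserve mass number: A + 61 = 59 + 4, so A = 2.
Conserve atomic number: Z + 26 = 25 + 2, so Z = 1.
A = 2 and Z = 1 is ^2_1 H — a deuteron.

deuteron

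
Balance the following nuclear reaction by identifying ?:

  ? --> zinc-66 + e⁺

Ga-66

Conserve mass number: A = 66 + 0, so A = 66.
Conserve atomic number: Z = 30 + 1, so Z = 31.
Z = 31 is gallium, so the species is gallium-66.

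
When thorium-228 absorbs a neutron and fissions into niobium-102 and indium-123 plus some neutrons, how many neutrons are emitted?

4

Conserve mass number: 229 = 102 + 123 + k, so k = 229 − 225 = 4.
Check atomic number: 90 = 41 + 49 + 0 = 90. ✓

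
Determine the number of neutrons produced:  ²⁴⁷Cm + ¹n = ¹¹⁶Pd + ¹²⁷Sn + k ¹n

Conserve mass number: 248 = 116 + 127 + k, so k = 248 − 243 = 5.
Check atomic number: 96 = 46 + 50 + 0 = 96. ✓

5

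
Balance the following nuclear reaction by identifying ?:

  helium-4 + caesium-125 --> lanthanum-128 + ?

Conserve mass number: 4 + 125 = 128 + A, so A = 1.
Conserve atomic number: 2 + 55 = 57 + Z, so Z = 0.
A = 1 and Z = 0 is neutron — a neutron.

neutron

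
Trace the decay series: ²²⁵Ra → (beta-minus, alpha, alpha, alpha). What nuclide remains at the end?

Bi-213

Start: (A, Z) = (225, 88).
After β⁻: (225, 89).
After α: (221, 87).
After α: (217, 85).
After α: (213, 83).
Z = 83 is bismuth.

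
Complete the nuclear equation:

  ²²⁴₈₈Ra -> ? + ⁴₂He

Conserve mass number: 224 = A + 4, so A = 220.
Conserve atomic number: 88 = Z + 2, so Z = 86.
Z = 86 is radon, so the species is ²²⁰₈₆Rn.

Rn-220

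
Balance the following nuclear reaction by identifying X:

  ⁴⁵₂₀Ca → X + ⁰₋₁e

Sc-45

Conserve mass number: 45 = A + 0, so A = 45.
Conserve atomic number: 20 = Z − 1, so Z = 21.
Z = 21 is scandium, so the species is ⁴⁵₂₁Sc.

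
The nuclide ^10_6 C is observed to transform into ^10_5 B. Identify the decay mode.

beta-plus decay or electron capture

ΔA = 10 − 10 = 0; ΔZ = 5 − 6 = -1.
A is unchanged and Z drops by 1 — a proton has become a neutron (β⁺ emission or electron capture).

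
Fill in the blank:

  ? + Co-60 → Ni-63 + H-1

Conserve mass number: A + 60 = 63 + 1, so A = 4.
Conserve atomic number: Z + 27 = 28 + 1, so Z = 2.
A = 4 and Z = 2 is He-4 — an alpha particle.

alpha particle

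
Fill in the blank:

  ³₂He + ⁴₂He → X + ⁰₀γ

Be-7

Conserve mass number: 3 + 4 = A + 0, so A = 7.
Conserve atomic number: 2 + 2 = Z + 0, so Z = 4.
Z = 4 is beryllium, so the species is ⁷₄Be.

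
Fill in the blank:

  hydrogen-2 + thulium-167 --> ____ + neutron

Yb-168

Conserve mass number: 2 + 167 = A + 1, so A = 168.
Conserve atomic number: 1 + 69 = Z + 0, so Z = 70.
Z = 70 is ytterbium, so the species is ytterbium-168.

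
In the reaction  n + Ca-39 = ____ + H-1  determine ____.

K-39

Conserve mass number: 1 + 39 = A + 1, so A = 39.
Conserve atomic number: 0 + 20 = Z + 1, so Z = 19.
Z = 19 is potassium, so the species is K-39.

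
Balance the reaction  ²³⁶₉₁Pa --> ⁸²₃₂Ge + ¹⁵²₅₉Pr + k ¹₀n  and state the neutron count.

2

Conserve mass number: 236 = 82 + 152 + k, so k = 236 − 234 = 2.
Check atomic number: 91 = 32 + 59 + 0 = 91. ✓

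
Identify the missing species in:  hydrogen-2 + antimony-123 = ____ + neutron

Conserve mass number: 2 + 123 = A + 1, so A = 124.
Conserve atomic number: 1 + 51 = Z + 0, so Z = 52.
Z = 52 is tellurium, so the species is tellurium-124.

Te-124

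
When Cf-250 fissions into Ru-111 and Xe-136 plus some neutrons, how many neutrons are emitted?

Conserve mass number: 250 = 111 + 136 + k, so k = 250 − 247 = 3.
Check atomic number: 98 = 44 + 54 + 0 = 98. ✓

3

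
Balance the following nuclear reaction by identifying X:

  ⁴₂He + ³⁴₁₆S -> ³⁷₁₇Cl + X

proton

Conserve mass number: 4 + 34 = 37 + A, so A = 1.
Conserve atomic number: 2 + 16 = 17 + Z, so Z = 1.
A = 1 and Z = 1 is ¹₁H — a proton.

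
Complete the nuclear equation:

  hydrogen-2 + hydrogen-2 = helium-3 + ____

Conserve mass number: 2 + 2 = 3 + A, so A = 1.
Conserve atomic number: 1 + 1 = 2 + Z, so Z = 0.
A = 1 and Z = 0 is neutron — a neutron.

neutron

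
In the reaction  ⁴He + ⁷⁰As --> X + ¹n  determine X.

Br-73

Conserve mass number: 4 + 70 = A + 1, so A = 73.
Conserve atomic number: 2 + 33 = Z + 0, so Z = 35.
Z = 35 is bromine, so the species is ⁷³Br.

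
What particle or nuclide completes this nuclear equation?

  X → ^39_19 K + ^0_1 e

Ca-39

Conserve mass number: A = 39 + 0, so A = 39.
Conserve atomic number: Z = 19 + 1, so Z = 20.
Z = 20 is calcium, so the species is ^39_20 Ca.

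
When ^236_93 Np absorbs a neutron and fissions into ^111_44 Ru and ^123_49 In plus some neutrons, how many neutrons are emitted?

3

Conserve mass number: 237 = 111 + 123 + k, so k = 237 − 234 = 3.
Check atomic number: 93 = 44 + 49 + 0 = 93. ✓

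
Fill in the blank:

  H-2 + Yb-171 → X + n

Conserve mass number: 2 + 171 = A + 1, so A = 172.
Conserve atomic number: 1 + 70 = Z + 0, so Z = 71.
Z = 71 is lutetium, so the species is Lu-172.

Lu-172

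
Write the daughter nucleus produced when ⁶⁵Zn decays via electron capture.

Cu-65

Electron capture: mass number changes by +0, atomic number by -1.
A: 65 = 65; Z: 30 − 1 = 29.
Z = 29 is copper, so the daughter is ⁶⁵Cu.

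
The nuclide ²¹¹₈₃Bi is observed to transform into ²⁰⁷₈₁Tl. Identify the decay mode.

ΔA = 207 − 211 = -4; ΔZ = 81 − 83 = -2.
A drops by 4 and Z drops by 2 — the signature of alpha emission.

alpha decay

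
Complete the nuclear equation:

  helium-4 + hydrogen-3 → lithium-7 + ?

Conserve mass number: 4 + 3 = 7 + A, so A = 0.
Conserve atomic number: 2 + 1 = 3 + Z, so Z = 0.
A = 0 and Z = 0 is γ — a gamma ray.

gamma ray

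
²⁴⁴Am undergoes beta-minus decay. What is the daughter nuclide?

Cm-244

Beta-minus decay: mass number changes by +0, atomic number by +1.
A: 244 = 244; Z: 95 + 1 = 96.
Z = 96 is curium, so the daughter is ²⁴⁴Cm.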